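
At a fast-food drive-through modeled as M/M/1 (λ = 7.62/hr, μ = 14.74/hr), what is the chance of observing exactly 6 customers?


ρ = 7.62/14.74 = 0.5170
P_n = (1−ρ)·ρ^n = (1 − 0.5170)·0.5170^6 = 0.4830·0.019087 = 0.009220

Final: 0.009220


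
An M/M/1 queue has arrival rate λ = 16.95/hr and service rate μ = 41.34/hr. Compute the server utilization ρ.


ρ = λ/μ = 16.95/41.34 = 0.4100

Final: 0.4100


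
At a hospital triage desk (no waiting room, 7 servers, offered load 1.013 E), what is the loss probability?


B(c,a) = (a^c/c!) / Σ_{k=0}^{c} a^k/k!
a^7/7! = 0.0002172
Σ terms (k=0..7): 1.00000 + 1.01300 + 0.51308 + 0.17325 + 0.04388 + 0.008889 + 0.001501 + 0.0002172 = 2.753819
B = 0.0002172/2.753819 = 0.00007887

Final: 0.00007887


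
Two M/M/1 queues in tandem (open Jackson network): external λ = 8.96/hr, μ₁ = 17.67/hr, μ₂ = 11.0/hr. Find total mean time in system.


Each node sees arrival rate λ = 8.96/hr (tandem ⇒ throughput preserved).
W₁ = 1/(μ₁−λ) = 1/(17.67−8.96) = 0.11481 hr
W₂ = 1/(μ₂−λ) = 1/(11.0−8.96) = 0.49020 hr
W_total = W₁ + W₂ = 0.11481 + 0.49020 = 0.60501 hr

Final: 0.60501 hr


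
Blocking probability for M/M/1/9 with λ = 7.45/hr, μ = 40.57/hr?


ρ = λ/μ = 7.45/40.57 = 0.1836
P_K = (1−ρ)ρ^K/(1−ρ^(K+1)) = (0.8164·0.0000002374)/(1 − 0.00000004360)
= 0.0000001938/1.000000 = 0.0000001938

Final: 0.0000001938


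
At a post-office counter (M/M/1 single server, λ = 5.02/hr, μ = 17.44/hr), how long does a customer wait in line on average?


ρ = 5.02/17.44 = 0.2878
Wq = ρ/(μ−λ) = 0.2878/(17.44 − 5.02) = 0.2878/12.42 = 0.02318 hr

Final: 0.02318 hr


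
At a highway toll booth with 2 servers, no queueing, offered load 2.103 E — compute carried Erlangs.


B(2,2.103) = 0.416104 (Erlang-B)
Carried load = a(1 − B) = 2.103·(1 − 0.416104) = 2.103·0.583896 = 1.2279 E

Final: 1.2279 Erlangs


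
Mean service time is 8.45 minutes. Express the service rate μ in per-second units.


μ = 1/(service time) in consistent units.
1 second = 0.0166667 min, so μ = 0.0166667/8.45 = 0.001972 per second

Final: 0.001972 /sec


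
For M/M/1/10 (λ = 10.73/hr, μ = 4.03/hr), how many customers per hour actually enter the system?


ρ = 2.6625; P_K = (1−ρ)ρ^10/(1−ρ^11) = 0.624431
λ_eff = λ(1 − P_K) = 10.73·(1 − 0.624431) = 10.73·0.375569 = 4.0299 /hr

Final: 4.0299 /hr


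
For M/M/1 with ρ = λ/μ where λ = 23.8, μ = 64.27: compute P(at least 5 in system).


ρ = 23.8/64.27 = 0.3703
P(N ≥ n) = ρ^n = 0.3703^5 = 0.006964

Final: 0.006964


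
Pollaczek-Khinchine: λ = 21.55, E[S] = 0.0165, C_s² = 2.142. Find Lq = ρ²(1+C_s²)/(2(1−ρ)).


ρ = λ·E[S] = 21.55·0.0165 = 0.3556
Lq = ρ²(1+C_s²)/(2(1−ρ)) = 0.1264·(1+2.142)/(2·0.6444)
= 0.1264·3.1420/1.2889 = 0.30822

Final: 0.30822


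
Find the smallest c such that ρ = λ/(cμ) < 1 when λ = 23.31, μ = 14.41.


Stability requires cμ > λ ⇔ c > λ/μ.
λ/μ = 23.31/14.41 = 1.6176
Minimum integer c = ⌊1.6176⌋ + 1 = 2
Check: 2·14.41 = 28.82 > 23.31, while 1·14.41 = 14.41 ≤ 23.31

Final: 2 servers


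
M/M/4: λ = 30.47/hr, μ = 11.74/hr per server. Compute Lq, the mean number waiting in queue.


a = λ/μ = 2.5954; ρ = a/4 = 0.6489
P₀ = 0.065525
Lq = P₀·a^c·ρ / (c!·(1−ρ)²) = 0.065525·45.37508·0.6489/(24·0.12331)
= 0.65189

Final: 0.65189


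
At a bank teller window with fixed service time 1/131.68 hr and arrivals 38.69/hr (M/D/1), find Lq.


ρ = 38.69/131.68 = 0.2938
M/D/1: Lq = ρ²/(2(1−ρ)) = 0.08633/(2·0.7062) = 0.06112

Final: 0.06112


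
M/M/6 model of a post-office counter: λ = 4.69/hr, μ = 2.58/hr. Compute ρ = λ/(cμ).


ρ = λ/(cμ) = 4.69/(6·2.58) = 4.69/15.48 = 0.3030

Final: 0.3030


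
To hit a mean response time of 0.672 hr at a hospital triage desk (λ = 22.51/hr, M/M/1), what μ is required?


W = 1/(μ−λ) ⇒ μ − λ = 1/W = 1/0.672 = 1.4881
μ = λ + 1/W = 22.51 + 1.4881 = 23.9981 per hr

Final: 23.9981 /hr


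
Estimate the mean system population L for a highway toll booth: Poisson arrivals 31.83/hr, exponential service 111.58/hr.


ρ = λ/μ = 31.83/111.58 = 0.2853
L = ρ/(1−ρ) = 0.2853/(1 − 0.2853) = 0.2853/0.7147 = 0.3991

Final: 0.3991


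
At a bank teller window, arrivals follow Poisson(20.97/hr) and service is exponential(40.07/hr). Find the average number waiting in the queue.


ρ = 20.97/40.07 = 0.5233
Lq = ρ²/(1−ρ) = 0.2739/0.4767 = 0.5746

Final: 0.5746


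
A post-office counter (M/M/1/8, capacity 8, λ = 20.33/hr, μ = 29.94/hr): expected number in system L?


ρ = 20.33/29.94 = 0.6790
L = ρ[1 − (K+1)ρ^K + Kρ^(K+1)] / [(1−ρ)(1−ρ^(K+1))]
Numerator: 0.6790·(1 − 9·0.045194 + 8·0.030688) = 0.569536
Denominator: (0.3210)·(0.969312) = 0.311125
L = 0.569536/0.311125 = 1.8306

Final: 1.8306


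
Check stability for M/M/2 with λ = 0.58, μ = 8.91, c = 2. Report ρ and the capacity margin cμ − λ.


Total capacity cμ = 2·8.91 = 17.82/hr
ρ = λ/(cμ) = 0.58/17.82 = 0.03255
Stable ⇔ ρ < 1: YES
Spare capacity = cμ − λ = 17.82 − 0.58 = 17.24/hr

Final: ρ = 0.03255; stable; margin = 17.24/hr


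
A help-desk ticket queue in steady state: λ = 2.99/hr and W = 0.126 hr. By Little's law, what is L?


L = λW = 2.99·0.126 = 0.3767

Final: 0.3767


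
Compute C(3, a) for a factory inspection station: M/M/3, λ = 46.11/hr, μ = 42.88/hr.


a = λ/μ = 1.0753; ρ = a/3 = 0.3584
P₀ = 0.335964 (from M/M/c formula)
C(c,a) = [a^c/(c!(1−ρ))]·P₀ = [1.24343/(6·0.6416)]·0.335964
= 0.32302·0.335964 = 0.108524

Final: 0.108524


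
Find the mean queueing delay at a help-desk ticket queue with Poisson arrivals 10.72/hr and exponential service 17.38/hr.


ρ = 10.72/17.38 = 0.6168
Wq = ρ/(μ−λ) = 0.6168/(17.38 − 10.72) = 0.6168/6.66 = 0.09261 hr

Final: 0.09261 hr


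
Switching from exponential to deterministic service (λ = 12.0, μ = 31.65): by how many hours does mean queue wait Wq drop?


ρ = 12.0/31.65 = 0.3791
Wq(M/M/1) = ρ/(μ−λ) = 0.3791/19.65 = 0.01930 hr
Wq(M/D/1) = ρ/(2(μ−λ)) = 0.009648 hr
Savings = 0.01930 − 0.009648 = 0.009648 hr

Final: 0.009648 hr


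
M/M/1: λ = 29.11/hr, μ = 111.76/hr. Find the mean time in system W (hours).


W = 1/(μ−λ) = 1/(111.76 − 29.11) = 1/82.65 = 0.01210 hr

Final: 0.01210 hr


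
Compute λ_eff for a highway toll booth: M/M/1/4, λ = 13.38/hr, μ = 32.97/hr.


ρ = 0.4058; P_K = (1−ρ)ρ^4/(1−ρ^5) = 0.016296
λ_eff = λ(1 − P_K) = 13.38·(1 − 0.016296) = 13.38·0.983704 = 13.1620 /hr

Final: 13.1620 /hr


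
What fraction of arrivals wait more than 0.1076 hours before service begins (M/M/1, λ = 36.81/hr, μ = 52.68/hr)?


ρ = 36.81/52.68 = 0.6987
P(Wq > t) = ρ·e^{−(μ−λ)t} = 0.6987·e^{−1.7076}
= 0.6987·0.181298 = 0.126682

Final: 0.126682


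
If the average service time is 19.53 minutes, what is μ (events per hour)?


μ = 1/(service time) in consistent units.
1 hour = 60 min, so μ = 60/19.53 = 3.0722 per hour

Final: 3.0722 /hr


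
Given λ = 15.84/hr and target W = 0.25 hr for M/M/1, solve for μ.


W = 1/(μ−λ) ⇒ μ − λ = 1/W = 1/0.25 = 4.0000
μ = λ + 1/W = 15.84 + 4.0000 = 19.8400 per hr

Final: 19.8400 /hr


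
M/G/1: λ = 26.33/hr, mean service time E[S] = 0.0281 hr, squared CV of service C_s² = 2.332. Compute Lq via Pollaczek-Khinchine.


ρ = λ·E[S] = 26.33·0.0281 = 0.7399
Lq = ρ²(1+C_s²)/(2(1−ρ)) = 0.5474·(1+2.332)/(2·0.2601)
= 0.5474·3.3320/0.5203 = 3.50594

Final: 3.50594


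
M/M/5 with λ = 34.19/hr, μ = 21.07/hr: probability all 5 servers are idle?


a = λ/μ = 34.19/21.07 = 1.6227; ρ = a/c = 0.3245
Σ_{k=0}^{4} a^k/k! (terms k=0..4) = 1.00000 + 1.62269 + 1.31656 + 0.71212 + 0.28889 = 4.94025
Tail: a^5/(5!(1−ρ)) = 11.25053/(120·0.6755) = 0.13880
P₀ = 1/(4.94025 + 0.13880) = 1/5.07905 = 0.196887

Final: 0.196887


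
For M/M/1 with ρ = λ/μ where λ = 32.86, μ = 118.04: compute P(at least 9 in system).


ρ = 32.86/118.04 = 0.2784
P(N ≥ n) = ρ^n = 0.2784^9 = 0.00001004

Final: 0.00001004


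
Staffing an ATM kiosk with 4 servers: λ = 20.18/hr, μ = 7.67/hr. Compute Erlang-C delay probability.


a = λ/μ = 2.6310; ρ = a/4 = 0.6578
P₀ = 0.062651 (from M/M/c formula)
C(c,a) = [a^c/(c!(1−ρ))]·P₀ = [47.91850/(24·0.3422)]·0.062651
= 5.83389·0.062651 = 0.365496

Final: 0.365496


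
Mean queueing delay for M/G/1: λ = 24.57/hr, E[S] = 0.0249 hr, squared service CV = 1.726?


ρ = λ·E[S] = 24.57·0.0249 = 0.6118
E[S²] = E[S]²(1+C_s²) = 0.0249²·(1+1.726) = 0.001690
Wq = λ·E[S²]/(2(1−ρ)) = 24.57·0.001690/(2·0.3882) = 0.05349 hr

Final: 0.05349 hr


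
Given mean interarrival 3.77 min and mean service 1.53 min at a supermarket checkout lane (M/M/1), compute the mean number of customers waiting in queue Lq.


λ = 60/3.77 = 15.9151 /hr
μ = 60/1.53 = 39.2157 /hr
ρ = λ/μ = 15.9151/39.2157 = 0.4058
Lq = ρ²/(1−ρ) = 0.1647/0.5942 = 0.2772

Final: 0.2772


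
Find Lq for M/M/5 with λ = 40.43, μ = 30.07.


a = λ/μ = 1.3445; ρ = a/5 = 0.2689
P₀ = 0.260433
Lq = P₀·a^c·ρ / (c!·(1−ρ)²) = 0.260433·4.39391·0.2689/(120·0.53450)
= 0.004798

Final: 0.004798


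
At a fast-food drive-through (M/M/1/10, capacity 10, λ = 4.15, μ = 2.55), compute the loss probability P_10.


ρ = λ/μ = 4.15/2.55 = 1.6275
P_K = (1−ρ)ρ^K/(1−ρ^(K+1)) = (-0.6275·130.340434)/(1 − 212.122667)
= -81.782233/-211.122667 = 0.387368

Final: 0.387368


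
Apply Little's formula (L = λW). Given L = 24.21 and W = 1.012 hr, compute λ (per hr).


λ = L/W = 24.21/1.012 = 23.9229 /hr

Final: 23.9229 /hr


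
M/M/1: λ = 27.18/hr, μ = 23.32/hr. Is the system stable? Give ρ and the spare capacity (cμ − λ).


Total capacity cμ = 1·23.32 = 23.32/hr
ρ = λ/(cμ) = 27.18/23.32 = 1.1655
Stable ⇔ ρ < 1: NO
Spare capacity = cμ − λ = 23.32 − 27.18 = -3.86/hr

Final: ρ = 1.1655; unstable; margin = -3.86/hr


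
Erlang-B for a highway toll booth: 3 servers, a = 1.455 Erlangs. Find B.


B(c,a) = (a^c/c!) / Σ_{k=0}^{c} a^k/k!
a^3/3! = 0.513379
Σ terms (k=0..3): 1.00000 + 1.45500 + 1.05851 + 0.51338 = 4.026891
B = 0.513379/4.026891 = 0.127488

Final: 0.127488


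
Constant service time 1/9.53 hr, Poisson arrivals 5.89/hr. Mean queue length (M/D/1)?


ρ = 5.89/9.53 = 0.6180
M/D/1: Lq = ρ²/(2(1−ρ)) = 0.3820/(2·0.3820) = 0.50004

Final: 0.50004


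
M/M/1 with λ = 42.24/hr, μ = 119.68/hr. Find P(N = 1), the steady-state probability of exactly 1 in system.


ρ = 42.24/119.68 = 0.3529
P_n = (1−ρ)·ρ^n = (1 − 0.3529)·0.3529^1 = 0.6471·0.352941 = 0.228374

Final: 0.228374


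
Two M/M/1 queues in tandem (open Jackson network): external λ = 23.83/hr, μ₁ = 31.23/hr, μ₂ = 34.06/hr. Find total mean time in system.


Each node sees arrival rate λ = 23.83/hr (tandem ⇒ throughput preserved).
W₁ = 1/(μ₁−λ) = 1/(31.23−23.83) = 0.13514 hr
W₂ = 1/(μ₂−λ) = 1/(34.06−23.83) = 0.09775 hr
W_total = W₁ + W₂ = 0.13514 + 0.09775 = 0.23289 hr

Final: 0.23289 hr


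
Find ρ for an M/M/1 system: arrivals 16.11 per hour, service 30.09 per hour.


ρ = λ/μ = 16.11/30.09 = 0.5354

Final: 0.5354


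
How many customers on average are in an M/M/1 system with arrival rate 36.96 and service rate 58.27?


ρ = λ/μ = 36.96/58.27 = 0.6343
L = ρ/(1−ρ) = 0.6343/(1 − 0.6343) = 0.6343/0.3657 = 1.7344

Final: 1.7344


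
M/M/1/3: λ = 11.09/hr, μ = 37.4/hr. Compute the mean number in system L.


ρ = 11.09/37.4 = 0.2965
L = ρ[1 − (K+1)ρ^K + Kρ^(K+1)] / [(1−ρ)(1−ρ^(K+1))]
Numerator: 0.2965·(1 − 4·0.026072 + 3·0.007731) = 0.272477
Denominator: (0.7035)·(0.992269) = 0.698037
L = 0.272477/0.698037 = 0.3903

Final: 0.3903


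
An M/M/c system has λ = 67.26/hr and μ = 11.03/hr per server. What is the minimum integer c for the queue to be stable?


Stability requires cμ > λ ⇔ c > λ/μ.
λ/μ = 67.26/11.03 = 6.0979
Minimum integer c = ⌊6.0979⌋ + 1 = 7
Check: 7·11.03 = 77.21 > 67.26, while 6·11.03 = 66.18 ≤ 67.26

Final: 7 servers


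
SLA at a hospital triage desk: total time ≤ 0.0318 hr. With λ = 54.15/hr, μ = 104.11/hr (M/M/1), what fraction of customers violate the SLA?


W ~ Exponential(μ−λ) for M/M/1.
μ − λ = 104.11 − 54.15 = 49.9600
P(W > t) = e^{−(μ−λ)t} = e^{−1.5887} = 0.204185

Final: 0.204185


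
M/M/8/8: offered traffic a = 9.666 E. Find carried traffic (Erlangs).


B(8,9.666) = 0.322423 (Erlang-B)
Carried load = a(1 − B) = 9.666·(1 − 0.322423) = 9.666·0.677577 = 6.5495 E

Final: 6.5495 Erlangs


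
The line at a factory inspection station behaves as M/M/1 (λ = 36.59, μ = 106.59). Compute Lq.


ρ = 36.59/106.59 = 0.3433
Lq = ρ²/(1−ρ) = 0.1178/0.6567 = 0.1794

Final: 0.1794


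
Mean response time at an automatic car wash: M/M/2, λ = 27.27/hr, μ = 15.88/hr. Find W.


a = 1.7173; ρ = 0.8586; P₀ = 0.076063
Lq = P₀·a^c·ρ/(c!(1−ρ)²) = 4.81821
Wq = Lq/λ = 4.81821/27.27 = 0.17669 hr
W = Wq + 1/μ = 0.17669 + 0.06297 = 0.23966 hr

Final: 0.23966 hr


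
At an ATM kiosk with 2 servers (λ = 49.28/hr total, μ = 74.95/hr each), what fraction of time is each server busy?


ρ = λ/(cμ) = 49.28/(2·74.95) = 49.28/149.90 = 0.3288

Final: 0.3288


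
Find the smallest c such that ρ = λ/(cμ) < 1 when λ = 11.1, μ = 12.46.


Stability requires cμ > λ ⇔ c > λ/μ.
λ/μ = 11.1/12.46 = 0.8909
Minimum integer c = ⌊0.8909⌋ + 1 = 1
Check: 1·12.46 = 12.46 > 11.1, while 0·12.46 = 0.00 ≤ 11.1

Final: 1 servers


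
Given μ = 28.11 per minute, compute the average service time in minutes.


Mean service time = 1/μ = 1/28.11 minute = 0.03557 minute
In minutes: 0.03557 × 1 = 0.03557 min

Final: 0.03557 min


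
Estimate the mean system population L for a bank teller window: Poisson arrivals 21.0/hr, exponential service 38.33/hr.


ρ = λ/μ = 21.0/38.33 = 0.5479
L = ρ/(1−ρ) = 0.5479/(1 − 0.5479) = 0.5479/0.4521 = 1.2118

Final: 1.2118


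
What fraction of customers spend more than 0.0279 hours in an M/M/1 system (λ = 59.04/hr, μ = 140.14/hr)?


W ~ Exponential(μ−λ) for M/M/1.
μ − λ = 140.14 − 59.04 = 81.1000
P(W > t) = e^{−(μ−λ)t} = e^{−2.2627} = 0.104070

Final: 0.104070


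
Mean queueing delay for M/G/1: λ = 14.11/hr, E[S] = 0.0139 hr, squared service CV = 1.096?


ρ = λ·E[S] = 14.11·0.0139 = 0.1961
E[S²] = E[S]²(1+C_s²) = 0.0139²·(1+1.096) = 0.0004050
Wq = λ·E[S²]/(2(1−ρ)) = 14.11·0.0004050/(2·0.8039) = 0.003554 hr

Final: 0.003554 hr


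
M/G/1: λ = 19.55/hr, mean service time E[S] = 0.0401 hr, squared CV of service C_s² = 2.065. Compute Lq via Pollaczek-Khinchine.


ρ = λ·E[S] = 19.55·0.0401 = 0.7840
Lq = ρ²(1+C_s²)/(2(1−ρ)) = 0.6146·(1+2.065)/(2·0.2160)
= 0.6146·3.0650/0.4321 = 4.35952

Final: 4.35952


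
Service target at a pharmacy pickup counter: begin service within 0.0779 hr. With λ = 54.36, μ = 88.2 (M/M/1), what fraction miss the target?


ρ = 54.36/88.2 = 0.6163
P(Wq > t) = ρ·e^{−(μ−λ)t} = 0.6163·e^{−2.6361}
= 0.6163·0.071638 = 0.044152

Final: 0.044152


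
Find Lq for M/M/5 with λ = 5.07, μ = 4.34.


a = λ/μ = 1.1682; ρ = a/5 = 0.2336
P₀ = 0.310799
Lq = P₀·a^c·ρ / (c!·(1−ρ)²) = 0.310799·2.17566·0.2336/(120·0.58731)
= 0.002242

Final: 0.002242


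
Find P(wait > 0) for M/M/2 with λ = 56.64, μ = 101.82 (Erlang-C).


a = λ/μ = 0.5563; ρ = a/2 = 0.2781
P₀ = 0.564776 (from M/M/c formula)
C(c,a) = [a^c/(c!(1−ρ))]·P₀ = [0.30944/(2·0.7219)]·0.564776
= 0.21434·0.564776 = 0.121052

Final: 0.121052


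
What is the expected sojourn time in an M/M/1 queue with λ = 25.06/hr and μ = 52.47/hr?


W = 1/(μ−λ) = 1/(52.47 − 25.06) = 1/27.41 = 0.03648 hr

Final: 0.03648 hr


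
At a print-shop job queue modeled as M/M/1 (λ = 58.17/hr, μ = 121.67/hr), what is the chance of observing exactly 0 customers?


ρ = 58.17/121.67 = 0.4781
P_n = (1−ρ)·ρ^n = (1 − 0.4781)·0.4781^0 = 0.5219·1.000000 = 0.521904

Final: 0.521904


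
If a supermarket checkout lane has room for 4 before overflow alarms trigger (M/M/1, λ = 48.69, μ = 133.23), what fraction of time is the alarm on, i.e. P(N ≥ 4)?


ρ = 48.69/133.23 = 0.3655
P(N ≥ n) = ρ^n = 0.3655^4 = 0.017838

Final: 0.017838


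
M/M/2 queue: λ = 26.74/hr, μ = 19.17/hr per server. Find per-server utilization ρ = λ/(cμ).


ρ = λ/(cμ) = 26.74/(2·19.17) = 26.74/38.34 = 0.6974

Final: 0.6974


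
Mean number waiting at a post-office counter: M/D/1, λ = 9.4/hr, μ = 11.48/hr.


ρ = 9.4/11.48 = 0.8188
M/D/1: Lq = ρ²/(2(1−ρ)) = 0.6705/(2·0.1812) = 1.85021

Final: 1.85021


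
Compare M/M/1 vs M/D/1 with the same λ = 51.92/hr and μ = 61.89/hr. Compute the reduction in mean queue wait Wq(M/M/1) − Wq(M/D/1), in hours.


ρ = 51.92/61.89 = 0.8389
Wq(M/M/1) = ρ/(μ−λ) = 0.8389/9.97 = 0.08414 hr
Wq(M/D/1) = ρ/(2(μ−λ)) = 0.04207 hr
Savings = 0.08414 − 0.04207 = 0.04207 hr

Final: 0.04207 hr


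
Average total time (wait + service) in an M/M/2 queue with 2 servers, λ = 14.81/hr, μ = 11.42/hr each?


a = 1.2968; ρ = 0.6484; P₀ = 0.213280
Lq = P₀·a^c·ρ/(c!(1−ρ)²) = 0.94085
Wq = Lq/λ = 0.94085/14.81 = 0.06353 hr
W = Wq + 1/μ = 0.06353 + 0.08757 = 0.15109 hr

Final: 0.15109 hr


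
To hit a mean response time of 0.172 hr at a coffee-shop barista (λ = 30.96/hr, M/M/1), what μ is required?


W = 1/(μ−λ) ⇒ μ − λ = 1/W = 1/0.172 = 5.8140
μ = λ + 1/W = 30.96 + 5.8140 = 36.7740 per hr

Final: 36.7740 /hr


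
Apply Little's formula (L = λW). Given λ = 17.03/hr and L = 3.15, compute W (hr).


W = L/λ = 3.15/17.03 = 0.1850 hr

Final: 0.1850 hr


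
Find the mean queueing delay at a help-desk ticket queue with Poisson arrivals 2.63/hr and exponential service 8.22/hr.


ρ = 2.63/8.22 = 0.3200
Wq = ρ/(μ−λ) = 0.3200/(8.22 − 2.63) = 0.3200/5.59 = 0.05724 hr

Final: 0.05724 hr


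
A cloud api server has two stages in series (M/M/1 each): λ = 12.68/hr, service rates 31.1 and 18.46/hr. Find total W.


Each node sees arrival rate λ = 12.68/hr (tandem ⇒ throughput preserved).
W₁ = 1/(μ₁−λ) = 1/(31.1−12.68) = 0.05429 hr
W₂ = 1/(μ₂−λ) = 1/(18.46−12.68) = 0.17301 hr
W_total = W₁ + W₂ = 0.05429 + 0.17301 = 0.22730 hr

Final: 0.22730 hr


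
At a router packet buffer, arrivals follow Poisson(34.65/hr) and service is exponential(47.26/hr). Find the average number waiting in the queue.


ρ = 34.65/47.26 = 0.7332
Lq = ρ²/(1−ρ) = 0.5376/0.2668 = 2.0146

Final: 2.0146


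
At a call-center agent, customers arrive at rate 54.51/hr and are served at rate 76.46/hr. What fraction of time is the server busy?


ρ = λ/μ = 54.51/76.46 = 0.7129

Final: 0.7129


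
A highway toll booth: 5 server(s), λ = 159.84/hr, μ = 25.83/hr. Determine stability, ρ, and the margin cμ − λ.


Total capacity cμ = 5·25.83 = 129.15/hr
ρ = λ/(cμ) = 159.84/129.15 = 1.2376
Stable ⇔ ρ < 1: NO
Spare capacity = cμ − λ = 129.15 − 159.84 = -30.69/hr

Final: ρ = 1.2376; unstable; margin = -30.69/hr


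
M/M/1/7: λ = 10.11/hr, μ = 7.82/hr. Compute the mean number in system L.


ρ = 10.11/7.82 = 1.2928
L = ρ[1 − (K+1)ρ^K + Kρ^(K+1)] / [(1−ρ)(1−ρ^(K+1))]
Numerator: 1.2928·(1 − 8·6.036856 + 7·7.804682) = 9.486757
Denominator: (-0.2928)·(-6.804682) = 1.992675
L = 9.486757/1.992675 = 4.7608

Final: 4.7608


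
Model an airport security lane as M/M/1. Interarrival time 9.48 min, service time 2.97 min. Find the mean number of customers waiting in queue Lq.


λ = 60/9.48 = 6.3291 /hr
μ = 60/2.97 = 20.2020 /hr
ρ = λ/μ = 6.3291/20.2020 = 0.3133
Lq = ρ²/(1−ρ) = 0.09815/0.6867 = 0.1429

Final: 0.1429


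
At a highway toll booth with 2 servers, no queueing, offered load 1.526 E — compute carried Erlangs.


B(2,1.526) = 0.315510 (Erlang-B)
Carried load = a(1 − B) = 1.526·(1 − 0.315510) = 1.526·0.684490 = 1.0445 E

Final: 1.0445 Erlangs


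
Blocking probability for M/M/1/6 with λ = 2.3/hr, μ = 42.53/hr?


ρ = λ/μ = 2.3/42.53 = 0.05408
P_K = (1−ρ)ρ^K/(1−ρ^(K+1)) = (0.9459·0.00000002501)/(1 − 0.000000001353)
= 0.00000002366/1.000000 = 0.00000002366

Final: 0.00000002366


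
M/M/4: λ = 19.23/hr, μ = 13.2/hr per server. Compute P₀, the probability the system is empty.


a = λ/μ = 19.23/13.2 = 1.4568; ρ = a/c = 0.3642
Σ_{k=0}^{3} a^k/k! (terms k=0..3) = 1.00000 + 1.45682 + 1.06116 + 0.51531 = 4.03328
Tail: a^4/(4!(1−ρ)) = 4.50424/(24·0.6358) = 0.29518
P₀ = 1/(4.03328 + 0.29518) = 1/4.32847 = 0.231029

Final: 0.231029


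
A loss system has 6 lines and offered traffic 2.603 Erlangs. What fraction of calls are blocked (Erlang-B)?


B(c,a) = (a^c/c!) / Σ_{k=0}^{c} a^k/k!
a^6/6! = 0.432029
Σ terms (k=0..6): 1.00000 + 2.60300 + 3.38780 + 2.93949 + 1.91287 + 0.99584 + 0.43203 = 13.271028
B = 0.432029/13.271028 = 0.032554

Final: 0.032554


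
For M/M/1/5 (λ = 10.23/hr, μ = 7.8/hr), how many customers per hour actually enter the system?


ρ = 1.3115; P_K = (1−ρ)ρ^5/(1−ρ^6) = 0.295619
λ_eff = λ(1 − P_K) = 10.23·(1 − 0.295619) = 10.23·0.704381 = 7.2058 /hr

Final: 7.2058 /hr


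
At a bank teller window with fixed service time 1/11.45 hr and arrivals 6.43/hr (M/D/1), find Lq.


ρ = 6.43/11.45 = 0.5616
M/D/1: Lq = ρ²/(2(1−ρ)) = 0.3154/(2·0.4384) = 0.35965

Final: 0.35965


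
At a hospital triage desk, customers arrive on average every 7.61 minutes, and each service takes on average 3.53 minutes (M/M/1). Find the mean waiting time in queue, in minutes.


λ = 60/7.61 = 7.8844 /hr
μ = 60/3.53 = 16.9972 /hr
ρ = λ/μ = 7.8844/16.9972 = 0.4639
Wq = ρ/(μ−λ) = 0.4639/(16.9972−7.8844) = 0.05090 hr
In minutes: 0.05090·60 = 3.054 min

Final: 3.054 min


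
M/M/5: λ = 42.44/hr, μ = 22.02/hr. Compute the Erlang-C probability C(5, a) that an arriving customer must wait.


a = λ/μ = 1.9273; ρ = a/5 = 0.3855
P₀ = 0.144646 (from M/M/c formula)
C(c,a) = [a^c/(c!(1−ρ))]·P₀ = [26.59441/(120·0.6145)]·0.144646
= 0.36063·0.144646 = 0.052164

Final: 0.052164


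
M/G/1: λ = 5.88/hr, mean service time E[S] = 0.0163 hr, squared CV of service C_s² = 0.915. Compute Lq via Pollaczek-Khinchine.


ρ = λ·E[S] = 5.88·0.0163 = 0.09584
Lq = ρ²(1+C_s²)/(2(1−ρ)) = 0.009186·(1+0.915)/(2·0.9042)
= 0.009186·1.9150/1.8083 = 0.009728

Final: 0.009728


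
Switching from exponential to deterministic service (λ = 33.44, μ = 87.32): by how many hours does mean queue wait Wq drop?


ρ = 33.44/87.32 = 0.3830
Wq(M/M/1) = ρ/(μ−λ) = 0.3830/53.88 = 0.007108 hr
Wq(M/D/1) = ρ/(2(μ−λ)) = 0.003554 hr
Savings = 0.007108 − 0.003554 = 0.003554 hr

Final: 0.003554 hr


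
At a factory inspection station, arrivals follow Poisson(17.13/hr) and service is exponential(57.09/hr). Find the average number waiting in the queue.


ρ = 17.13/57.09 = 0.3001
Lq = ρ²/(1−ρ) = 0.09003/0.6999 = 0.1286

Final: 0.1286


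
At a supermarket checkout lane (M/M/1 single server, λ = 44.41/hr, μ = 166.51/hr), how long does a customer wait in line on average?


ρ = 44.41/166.51 = 0.2667
Wq = ρ/(μ−λ) = 0.2667/(166.51 − 44.41) = 0.2667/122.10 = 0.002184 hr

Final: 0.002184 hr


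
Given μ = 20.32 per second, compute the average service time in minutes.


Mean service time = 1/μ = 1/20.32 second = 0.04921 second
In minutes: 0.04921 × 0.0166667 = 0.0008202 min

Final: 0.0008202 min


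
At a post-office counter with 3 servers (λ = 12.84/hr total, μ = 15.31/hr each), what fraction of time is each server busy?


ρ = λ/(cμ) = 12.84/(3·15.31) = 12.84/45.93 = 0.2796

Final: 0.2796


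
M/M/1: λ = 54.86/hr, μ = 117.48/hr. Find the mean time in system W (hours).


W = 1/(μ−λ) = 1/(117.48 − 54.86) = 1/62.62 = 0.01597 hr

Final: 0.01597 hr


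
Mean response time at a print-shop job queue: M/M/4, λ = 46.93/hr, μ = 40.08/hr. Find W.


a = 1.1709; ρ = 0.2927; P₀ = 0.309146
Lq = P₀·a^c·ρ/(c!(1−ρ)²) = 0.01417
Wq = Lq/λ = 0.01417/46.93 = 0.0003019 hr
W = Wq + 1/μ = 0.0003019 + 0.02495 = 0.02525 hr

Final: 0.02525 hr


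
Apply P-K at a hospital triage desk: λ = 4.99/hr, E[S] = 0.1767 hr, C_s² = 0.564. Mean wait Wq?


ρ = λ·E[S] = 4.99·0.1767 = 0.8817
E[S²] = E[S]²(1+C_s²) = 0.1767²·(1+0.564) = 0.048833
Wq = λ·E[S²]/(2(1−ρ)) = 4.99·0.048833/(2·0.1183) = 1.03019 hr

Final: 1.03019 hr


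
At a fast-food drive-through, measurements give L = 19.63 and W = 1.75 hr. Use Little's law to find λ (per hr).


λ = L/W = 19.63/1.75 = 11.2171 /hr

Final: 11.2171 /hr


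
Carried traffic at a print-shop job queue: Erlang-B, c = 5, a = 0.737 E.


B(5,0.737) = 0.0008672 (Erlang-B)
Carried load = a(1 − B) = 0.737·(1 − 0.0008672) = 0.737·0.999133 = 0.7364 E

Final: 0.7364 Erlangs


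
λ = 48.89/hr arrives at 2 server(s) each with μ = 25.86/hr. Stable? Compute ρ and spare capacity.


Total capacity cμ = 2·25.86 = 51.72/hr
ρ = λ/(cμ) = 48.89/51.72 = 0.9453
Stable ⇔ ρ < 1: YES
Spare capacity = cμ − λ = 51.72 − 48.89 = 2.83/hr

Final: ρ = 0.9453; stable; margin = 2.83/hr


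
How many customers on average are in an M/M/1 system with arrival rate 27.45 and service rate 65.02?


ρ = λ/μ = 27.45/65.02 = 0.4222
L = ρ/(1−ρ) = 0.4222/(1 − 0.4222) = 0.4222/0.5778 = 0.7306

Final: 0.7306


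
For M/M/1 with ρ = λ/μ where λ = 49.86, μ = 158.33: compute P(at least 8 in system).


ρ = 49.86/158.33 = 0.3149
P(N ≥ n) = ρ^n = 0.3149^8 = 0.00009672

Final: 0.00009672


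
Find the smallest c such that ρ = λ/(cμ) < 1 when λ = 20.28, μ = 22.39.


Stability requires cμ > λ ⇔ c > λ/μ.
λ/μ = 20.28/22.39 = 0.9058
Minimum integer c = ⌊0.9058⌋ + 1 = 1
Check: 1·22.39 = 22.39 > 20.28, while 0·22.39 = 0.00 ≤ 20.28

Final: 1 servers


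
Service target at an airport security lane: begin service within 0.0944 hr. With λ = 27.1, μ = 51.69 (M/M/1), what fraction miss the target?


ρ = 27.1/51.69 = 0.5243
P(Wq > t) = ρ·e^{−(μ−λ)t} = 0.5243·e^{−2.3213}
= 0.5243·0.098146 = 0.051456

Final: 0.051456


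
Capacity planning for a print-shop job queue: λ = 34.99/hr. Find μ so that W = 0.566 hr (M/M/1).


W = 1/(μ−λ) ⇒ μ − λ = 1/W = 1/0.566 = 1.7668
μ = λ + 1/W = 34.99 + 1.7668 = 36.7568 per hr

Final: 36.7568 /hr


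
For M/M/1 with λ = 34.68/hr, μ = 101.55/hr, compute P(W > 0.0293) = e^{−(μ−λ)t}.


W ~ Exponential(μ−λ) for M/M/1.
μ − λ = 101.55 − 34.68 = 66.8700
P(W > t) = e^{−(μ−λ)t} = e^{−1.9593} = 0.140958

Final: 0.140958


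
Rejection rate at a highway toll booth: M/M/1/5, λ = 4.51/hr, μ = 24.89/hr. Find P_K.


ρ = λ/μ = 4.51/24.89 = 0.1812
P_K = (1−ρ)ρ^K/(1−ρ^(K+1)) = (0.8188·0.0001953)/(1 − 0.00003539)
= 0.0001599/0.999965 = 0.0001599

Final: 0.0001599


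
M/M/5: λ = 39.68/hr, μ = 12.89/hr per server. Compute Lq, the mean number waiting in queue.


a = λ/μ = 3.0784; ρ = a/5 = 0.6157
P₀ = 0.042710
Lq = P₀·a^c·ρ / (c!·(1−ρ)²) = 0.042710·276.43545·0.6157/(120·0.14771)
= 0.41009

Final: 0.41009


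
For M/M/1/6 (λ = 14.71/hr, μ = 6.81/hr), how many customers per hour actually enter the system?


ρ = 2.1601; P_K = (1−ρ)ρ^6/(1−ρ^7) = 0.539509
λ_eff = λ(1 − P_K) = 14.71·(1 − 0.539509) = 14.71·0.460491 = 6.7738 /hr

Final: 6.7738 /hr


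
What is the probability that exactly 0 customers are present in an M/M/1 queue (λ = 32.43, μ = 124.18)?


ρ = 32.43/124.18 = 0.2612
P_n = (1−ρ)·ρ^n = (1 − 0.2612)·0.2612^0 = 0.7388·1.000000 = 0.738847

Final: 0.738847


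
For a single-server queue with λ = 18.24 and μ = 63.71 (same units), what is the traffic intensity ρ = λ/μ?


ρ = λ/μ = 18.24/63.71 = 0.2863

Final: 0.2863


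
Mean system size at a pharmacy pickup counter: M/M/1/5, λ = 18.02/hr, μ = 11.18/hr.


ρ = 18.02/11.18 = 1.6118
L = ρ[1 − (K+1)ρ^K + Kρ^(K+1)] / [(1−ρ)(1−ρ^(K+1))]
Numerator: 1.6118·(1 − 6·10.878397 + 5·17.533875) = 37.714651
Denominator: (-0.6118)·(-16.533875) = 10.115537
L = 37.714651/10.115537 = 3.7284

Final: 3.7284


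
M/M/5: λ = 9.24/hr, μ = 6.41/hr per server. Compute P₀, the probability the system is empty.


a = λ/μ = 9.24/6.41 = 1.4415; ρ = a/c = 0.2883
Σ_{k=0}^{4} a^k/k! (terms k=0..4) = 1.00000 + 1.44150 + 1.03896 + 0.49922 + 0.17991 = 4.15958
Tail: a^5/(5!(1−ρ)) = 6.22400/(120·0.7117) = 0.07288
P₀ = 1/(4.15958 + 0.07288) = 1/4.23246 = 0.236269

Final: 0.236269


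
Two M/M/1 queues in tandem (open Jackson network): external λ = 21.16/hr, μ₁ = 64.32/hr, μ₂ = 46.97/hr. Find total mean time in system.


Each node sees arrival rate λ = 21.16/hr (tandem ⇒ throughput preserved).
W₁ = 1/(μ₁−λ) = 1/(64.32−21.16) = 0.02317 hr
W₂ = 1/(μ₂−λ) = 1/(46.97−21.16) = 0.03874 hr
W_total = W₁ + W₂ = 0.02317 + 0.03874 = 0.06191 hr

Final: 0.06191 hr


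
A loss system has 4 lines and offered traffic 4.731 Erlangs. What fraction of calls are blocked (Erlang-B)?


B(c,a) = (a^c/c!) / Σ_{k=0}^{c} a^k/k!
a^4/4! = 20.873753
Σ terms (k=0..4): 1.00000 + 4.73100 + 11.19118 + 17.64849 + 20.87375 = 55.444426
B = 20.873753/55.444426 = 0.376481

Final: 0.376481


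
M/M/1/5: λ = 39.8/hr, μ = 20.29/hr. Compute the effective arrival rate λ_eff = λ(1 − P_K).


ρ = 1.9616; P_K = (1−ρ)ρ^5/(1−ρ^6) = 0.498960
λ_eff = λ(1 − P_K) = 39.8·(1 − 0.498960) = 39.8·0.501040 = 19.9414 /hr

Final: 19.9414 /hr


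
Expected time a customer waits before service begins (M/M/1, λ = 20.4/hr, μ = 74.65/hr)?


ρ = 20.4/74.65 = 0.2733
Wq = ρ/(μ−λ) = 0.2733/(74.65 − 20.4) = 0.2733/54.25 = 0.005037 hr

Final: 0.005037 hr


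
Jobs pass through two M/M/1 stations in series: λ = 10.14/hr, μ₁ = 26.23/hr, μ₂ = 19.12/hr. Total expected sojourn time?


Each node sees arrival rate λ = 10.14/hr (tandem ⇒ throughput preserved).
W₁ = 1/(μ₁−λ) = 1/(26.23−10.14) = 0.06215 hr
W₂ = 1/(μ₂−λ) = 1/(19.12−10.14) = 0.11136 hr
W_total = W₁ + W₂ = 0.06215 + 0.11136 = 0.17351 hr

Final: 0.17351 hr


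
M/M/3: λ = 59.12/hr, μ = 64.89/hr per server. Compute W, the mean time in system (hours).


a = 0.9111; ρ = 0.3037; P₀ = 0.398862
Lq = P₀·a^c·ρ/(c!(1−ρ)²) = 0.03149
Wq = Lq/λ = 0.03149/59.12 = 0.0005326 hr
W = Wq + 1/μ = 0.0005326 + 0.01541 = 0.01594 hr

Final: 0.01594 hr


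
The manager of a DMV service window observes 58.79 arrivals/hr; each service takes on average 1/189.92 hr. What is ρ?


ρ = λ/μ = 58.79/189.92 = 0.3096

Final: 0.3096


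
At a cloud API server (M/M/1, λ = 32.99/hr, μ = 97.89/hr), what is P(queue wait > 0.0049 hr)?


ρ = 32.99/97.89 = 0.3370
P(Wq > t) = ρ·e^{−(μ−λ)t} = 0.3370·e^{−0.3180}
= 0.3370·0.727596 = 0.245208

Final: 0.245208


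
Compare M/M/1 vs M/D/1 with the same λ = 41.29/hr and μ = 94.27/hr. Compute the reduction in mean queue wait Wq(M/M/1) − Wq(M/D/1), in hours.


ρ = 41.29/94.27 = 0.4380
Wq(M/M/1) = ρ/(μ−λ) = 0.4380/52.98 = 0.008267 hr
Wq(M/D/1) = ρ/(2(μ−λ)) = 0.004134 hr
Savings = 0.008267 − 0.004134 = 0.004134 hr

Final: 0.004134 hr


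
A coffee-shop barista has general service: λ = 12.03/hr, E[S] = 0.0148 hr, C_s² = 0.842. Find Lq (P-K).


ρ = λ·E[S] = 12.03·0.0148 = 0.1780
Lq = ρ²(1+C_s²)/(2(1−ρ)) = 0.03170·(1+0.842)/(2·0.8220)
= 0.03170·1.8420/1.6439 = 0.03552

Final: 0.03552


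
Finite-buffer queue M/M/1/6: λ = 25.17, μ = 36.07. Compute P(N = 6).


ρ = λ/μ = 25.17/36.07 = 0.6978
P_K = (1−ρ)ρ^K/(1−ρ^(K+1)) = (0.3022·0.115458)/(1 − 0.080567)
= 0.034890/0.919433 = 0.037947

Final: 0.037947


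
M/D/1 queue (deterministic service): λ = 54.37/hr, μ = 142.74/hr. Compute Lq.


ρ = 54.37/142.74 = 0.3809
M/D/1: Lq = ρ²/(2(1−ρ)) = 0.1451/(2·0.6191) = 0.11718

Final: 0.11718


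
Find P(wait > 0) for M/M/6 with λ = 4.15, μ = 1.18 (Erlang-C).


a = λ/μ = 3.5169; ρ = a/6 = 0.5862
P₀ = 0.028441 (from M/M/c formula)
C(c,a) = [a^c/(c!(1−ρ))]·P₀ = [1892.32853/(720·0.4138)]·0.028441
= 6.35082·0.028441 = 0.180622

Final: 0.180622


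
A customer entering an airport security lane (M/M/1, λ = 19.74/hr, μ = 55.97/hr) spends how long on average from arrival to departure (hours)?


W = 1/(μ−λ) = 1/(55.97 − 19.74) = 1/36.23 = 0.02760 hr

Final: 0.02760 hr


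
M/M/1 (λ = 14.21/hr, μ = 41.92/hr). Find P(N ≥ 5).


ρ = 14.21/41.92 = 0.3390
P(N ≥ n) = ρ^n = 0.3390^5 = 0.004476

Final: 0.004476


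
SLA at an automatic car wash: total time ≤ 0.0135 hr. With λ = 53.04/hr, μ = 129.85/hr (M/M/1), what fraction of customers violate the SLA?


W ~ Exponential(μ−λ) for M/M/1.
μ − λ = 129.85 − 53.04 = 76.8100
P(W > t) = e^{−(μ−λ)t} = e^{−1.0369} = 0.354540

Final: 0.354540


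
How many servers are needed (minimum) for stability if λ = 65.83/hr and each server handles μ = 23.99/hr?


Stability requires cμ > λ ⇔ c > λ/μ.
λ/μ = 65.83/23.99 = 2.7441
Minimum integer c = ⌊2.7441⌋ + 1 = 3
Check: 3·23.99 = 71.97 > 65.83, while 2·23.99 = 47.98 ≤ 65.83

Final: 3 servers


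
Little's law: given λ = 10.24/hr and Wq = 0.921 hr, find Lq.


Lq = λWq = 10.24·0.921 = 9.4310

Final: 9.4310


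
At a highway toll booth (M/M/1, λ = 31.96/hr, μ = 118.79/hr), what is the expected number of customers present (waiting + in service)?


ρ = λ/μ = 31.96/118.79 = 0.2690
L = ρ/(1−ρ) = 0.2690/(1 − 0.2690) = 0.2690/0.7310 = 0.3681

Final: 0.3681


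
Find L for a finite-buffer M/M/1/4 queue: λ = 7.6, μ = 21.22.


ρ = 7.6/21.22 = 0.3582
L = ρ[1 − (K+1)ρ^K + Kρ^(K+1)] / [(1−ρ)(1−ρ^(K+1))]
Numerator: 0.3582·(1 − 5·0.016454 + 4·0.005893) = 0.337130
Denominator: (0.6418)·(0.994107) = 0.638065
L = 0.337130/0.638065 = 0.5284

Final: 0.5284


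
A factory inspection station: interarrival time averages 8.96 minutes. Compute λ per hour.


λ = 1/(interarrival time) in consistent units.
1 hour = 60 min, so λ = 60/8.96 = 6.6964 per hour

Final: 6.6964 /hr


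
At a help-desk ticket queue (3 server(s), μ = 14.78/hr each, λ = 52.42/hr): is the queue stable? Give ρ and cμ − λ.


Total capacity cμ = 3·14.78 = 44.34/hr
ρ = λ/(cμ) = 52.42/44.34 = 1.1822
Stable ⇔ ρ < 1: NO
Spare capacity = cμ − λ = 44.34 − 52.42 = -8.08/hr

Final: ρ = 1.1822; unstable; margin = -8.08/hr


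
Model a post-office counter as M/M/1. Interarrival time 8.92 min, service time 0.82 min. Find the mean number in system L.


λ = 60/8.92 = 6.7265 /hr
μ = 60/0.82 = 73.1707 /hr
ρ = λ/μ = 6.7265/73.1707 = 0.09193
L = ρ/(1−ρ) = 0.09193/0.9081 = 0.1012

Final: 0.1012


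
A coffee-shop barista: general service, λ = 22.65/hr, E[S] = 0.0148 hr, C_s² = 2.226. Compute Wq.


ρ = λ·E[S] = 22.65·0.0148 = 0.3352
E[S²] = E[S]²(1+C_s²) = 0.0148²·(1+2.226) = 0.0007066
Wq = λ·E[S²]/(2(1−ρ)) = 22.65·0.0007066/(2·0.6648) = 0.01204 hr

Final: 0.01204 hr


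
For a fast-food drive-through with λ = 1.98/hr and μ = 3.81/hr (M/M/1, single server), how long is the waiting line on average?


ρ = 1.98/3.81 = 0.5197
Lq = ρ²/(1−ρ) = 0.2701/0.4803 = 0.5623

Final: 0.5623


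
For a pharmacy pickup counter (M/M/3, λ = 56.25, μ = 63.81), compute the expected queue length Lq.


a = λ/μ = 0.8815; ρ = a/3 = 0.2938
P₀ = 0.411228
Lq = P₀·a^c·ρ / (c!·(1−ρ)²) = 0.411228·0.68502·0.2938/(6·0.49866)
= 0.02767

Final: 0.02767


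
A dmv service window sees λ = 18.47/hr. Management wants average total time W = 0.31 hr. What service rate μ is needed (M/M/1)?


W = 1/(μ−λ) ⇒ μ − λ = 1/W = 1/0.31 = 3.2258
μ = λ + 1/W = 18.47 + 3.2258 = 21.6958 per hr

Final: 21.6958 /hr


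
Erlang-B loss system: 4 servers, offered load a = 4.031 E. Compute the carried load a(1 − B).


B(4,4.031) = 0.313663 (Erlang-B)
Carried load = a(1 − B) = 4.031·(1 − 0.313663) = 4.031·0.686337 = 2.7666 E

Final: 2.7666 Erlangs


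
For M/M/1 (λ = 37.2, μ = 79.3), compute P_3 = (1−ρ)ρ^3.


ρ = 37.2/79.3 = 0.4691
P_n = (1−ρ)·ρ^n = (1 − 0.4691)·0.4691^3 = 0.5309·0.103231 = 0.054805

Final: 0.054805


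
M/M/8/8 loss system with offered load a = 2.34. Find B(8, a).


B(c,a) = (a^c/c!) / Σ_{k=0}^{c} a^k/k!
a^8/8! = 0.022295
Σ terms (k=0..8): 1.00000 + 2.34000 + 2.73780 + 2.13548 + 1.24926 + 0.58465 + 0.22801 + 0.07622 + 0.02229 = 10.373727
B = 0.022295/10.373727 = 0.002149

Final: 0.002149


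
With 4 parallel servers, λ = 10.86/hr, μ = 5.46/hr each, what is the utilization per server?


ρ = λ/(cμ) = 10.86/(4·5.46) = 10.86/21.84 = 0.4973

Final: 0.4973


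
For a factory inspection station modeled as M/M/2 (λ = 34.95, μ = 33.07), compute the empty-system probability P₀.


a = λ/μ = 34.95/33.07 = 1.0568; ρ = a/c = 0.5284
Σ_{k=0}^{1} a^k/k! (terms k=0..1) = 1.00000 + 1.05685 = 2.05685
Tail: a^2/(2!(1−ρ)) = 1.11693/(2·0.4716) = 1.18425
P₀ = 1/(2.05685 + 1.18425) = 1/3.24110 = 0.308537

Final: 0.308537


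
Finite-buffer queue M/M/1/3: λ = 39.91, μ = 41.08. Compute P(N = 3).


ρ = λ/μ = 39.91/41.08 = 0.9715
P_K = (1−ρ)ρ^K/(1−ρ^(K+1)) = (0.02848·0.916967)/(1 − 0.890851)
= 0.026116/0.109149 = 0.239271

Final: 0.239271


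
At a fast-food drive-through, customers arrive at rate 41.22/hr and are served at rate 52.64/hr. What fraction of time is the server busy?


ρ = λ/μ = 41.22/52.64 = 0.7831

Final: 0.7831


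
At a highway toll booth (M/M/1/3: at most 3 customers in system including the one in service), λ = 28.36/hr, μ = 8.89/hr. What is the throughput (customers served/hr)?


ρ = 3.1901; P_K = (1−ρ)ρ^3/(1−ρ^4) = 0.693224
λ_eff = λ(1 − P_K) = 28.36·(1 − 0.693224) = 28.36·0.306776 = 8.7002 /hr

Final: 8.7002 /hr


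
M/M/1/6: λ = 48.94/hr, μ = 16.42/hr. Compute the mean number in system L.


ρ = 48.94/16.42 = 2.9805
L = ρ[1 − (K+1)ρ^K + Kρ^(K+1)] / [(1−ρ)(1−ρ^(K+1))]
Numerator: 2.9805·(1 − 7·701.043349 + 6·2089.467814) = 22742.803794
Denominator: (-1.9805)·(-2088.467814) = 4136.234671
L = 22742.803794/4136.234671 = 5.4984

Final: 5.4984


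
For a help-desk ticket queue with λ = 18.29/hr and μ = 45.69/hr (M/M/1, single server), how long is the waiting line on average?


ρ = 18.29/45.69 = 0.4003
Lq = ρ²/(1−ρ) = 0.1602/0.5997 = 0.2672

Final: 0.2672


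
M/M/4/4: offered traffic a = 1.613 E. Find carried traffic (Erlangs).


B(4,1.613) = 0.057616 (Erlang-B)
Carried load = a(1 − B) = 1.613·(1 − 0.057616) = 1.613·0.942384 = 1.5201 E

Final: 1.5201 Erlangs


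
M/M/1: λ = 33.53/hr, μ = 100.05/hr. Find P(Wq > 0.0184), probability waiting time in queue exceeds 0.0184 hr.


ρ = 33.53/100.05 = 0.3351
P(Wq > t) = ρ·e^{−(μ−λ)t} = 0.3351·e^{−1.2240}
= 0.3351·0.294061 = 0.098549

Final: 0.098549


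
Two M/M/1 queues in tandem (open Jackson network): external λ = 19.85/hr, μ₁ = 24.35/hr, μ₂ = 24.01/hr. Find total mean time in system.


Each node sees arrival rate λ = 19.85/hr (tandem ⇒ throughput preserved).
W₁ = 1/(μ₁−λ) = 1/(24.35−19.85) = 0.22222 hr
W₂ = 1/(μ₂−λ) = 1/(24.01−19.85) = 0.24038 hr
W_total = W₁ + W₂ = 0.22222 + 0.24038 = 0.46261 hr

Final: 0.46261 hr


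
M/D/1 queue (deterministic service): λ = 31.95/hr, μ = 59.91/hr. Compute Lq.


ρ = 31.95/59.91 = 0.5333
M/D/1: Lq = ρ²/(2(1−ρ)) = 0.2844/(2·0.4667) = 0.30470

Final: 0.30470
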